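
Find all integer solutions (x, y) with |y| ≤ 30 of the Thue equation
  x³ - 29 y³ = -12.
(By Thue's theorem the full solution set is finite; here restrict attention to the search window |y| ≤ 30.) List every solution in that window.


The equation is x³ - 29y³ = -12. For fixed y, x³ = 29·y³ − 12, so a solution requires the RHS to be a perfect cube.
Strategy: iterate y from -30 to 30, compute RHS = 29·y³ − 12, and check whether it is a (positive or negative) perfect cube.
Check small values of y:
  y = 0: RHS = -12 is not a perfect cube.
  y = 1: RHS = 17 is not a perfect cube.
  y = -1: RHS = -41 is not a perfect cube.
  y = 2: RHS = 220 is not a perfect cube.
  y = -2: RHS = -244 is not a perfect cube.
  y = 3: RHS = 771 is not a perfect cube.
  y = -3: RHS = -795 is not a perfect cube.
Continuing the search up to |y| = 30 finds no solutions either.
No (x, y) in the scanned range satisfies the equation.

No integer solutions with |y| ≤ 30.


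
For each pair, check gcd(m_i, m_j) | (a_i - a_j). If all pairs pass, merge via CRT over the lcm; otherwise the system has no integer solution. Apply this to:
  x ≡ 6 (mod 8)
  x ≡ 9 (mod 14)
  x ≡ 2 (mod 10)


Moduli 8, 14, 10 are not pairwise coprime, so CRT works modulo lcm(m_i) when all pairwise compatibility conditions hold.
Pairwise compatibility: gcd(m_i, m_j) must divide a_i - a_j for every pair.
Merge one congruence at a time:
  Start: x ≡ 6 (mod 8).
  Combine with x ≡ 9 (mod 14): gcd(8, 14) = 2, and 9 - 6 = 3 is NOT divisible by 2.
    ⇒ system is inconsistent (no integer solution).

No solution (the system is inconsistent).


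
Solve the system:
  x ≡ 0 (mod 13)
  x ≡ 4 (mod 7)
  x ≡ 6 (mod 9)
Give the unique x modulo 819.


Moduli 13, 7, 9 are pairwise coprime; by CRT there is a unique solution modulo M = 13 · 7 · 9 = 819.
Solve pairwise, accumulating the modulus:
  Start with x ≡ 0 (mod 13).
  Combine with x ≡ 4 (mod 7): since gcd(13, 7) = 1, we get a unique residue mod 91.
    Write x = 0 + 13·t and substitute into x ≡ 4 (mod 7): 13·t ≡ 4 − 0 = 4 (mod 7).
    Reduce coefficients mod 7: 6·t ≡ 4 (mod 7).
    The inverse of 6 mod 7 is 6 (since 6·6 = 36 = 5·7 + 1), so t ≡ 6·4 = 24 ≡ 3 (mod 7).
    Then x = 0 + 13·3 = 39, valid modulo lcm(13, 7) = 91: x ≡ 39 (mod 91).
  Combine with x ≡ 6 (mod 9): since gcd(91, 9) = 1, we get a unique residue mod 819.
    Write x = 39 + 91·t and substitute into x ≡ 6 (mod 9): 91·t ≡ 6 − 39 = -33 (mod 9).
    Reduce coefficients mod 9: 1·t ≡ 3 (mod 9).
    So t ≡ 3 (mod 9).
    Then x = 39 + 91·3 = 312, valid modulo lcm(91, 9) = 819: x ≡ 312 (mod 819).
Verify: 312 mod 13 = 0 ✓, 312 mod 7 = 4 ✓, 312 mod 9 = 6 ✓.

x ≡ 312 (mod 819).


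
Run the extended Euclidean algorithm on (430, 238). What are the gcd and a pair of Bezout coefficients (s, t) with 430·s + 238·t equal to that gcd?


Euclidean algorithm on (430, 238) — divide until remainder is 0:
  430 = 1 · 238 + 192
  238 = 1 · 192 + 46
  192 = 4 · 46 + 8
  46 = 5 · 8 + 6
  8 = 1 · 6 + 2
  6 = 3 · 2 + 0
gcd(430, 238) = 2.
Track Bezout coefficients alongside the remainders: start with r₀ = 430 = a·1 + b·0 (s = 1, t = 0) and r₁ = 238 = a·0 + b·1 (s = 0, t = 1); each new remainder r_{k+1} = r_{k-1} − q_k·r_k inherits s_{k+1} = s_{k-1} − q_k·s_k, t_{k+1} = t_{k-1} − q_k·t_k, so r_k = a·s_k + b·t_k at every step:
  q = 1: r = 192, s = 1 − 1·0 = 1, t = 0 − 1·1 = -1  (check: 430·1 + 238·(-1) = 192)
  q = 1: r = 46, s = 0 − 1·1 = -1, t = 1 − 1·(-1) = 2  (check: 430·(-1) + 238·2 = 46)
  q = 4: r = 8, s = 1 − 4·(-1) = 5, t = -1 − 4·2 = -9  (check: 430·5 + 238·(-9) = 8)
  q = 5: r = 6, s = -1 − 5·5 = -26, t = 2 − 5·(-9) = 47  (check: 430·(-26) + 238·47 = 6)
  q = 1: r = 2, s = 5 − 1·(-26) = 31, t = -9 − 1·47 = -56  (check: 430·31 + 238·(-56) = 2)
The row with r = 2 (the gcd) gives the Bezout coefficients s = 31, t = -56.
Result: 430 · (31) + 238 · (-56) = 2.

gcd(430, 238) = 2; s = 31, t = -56 (check: 430·31 + 238·(-56) = 2).


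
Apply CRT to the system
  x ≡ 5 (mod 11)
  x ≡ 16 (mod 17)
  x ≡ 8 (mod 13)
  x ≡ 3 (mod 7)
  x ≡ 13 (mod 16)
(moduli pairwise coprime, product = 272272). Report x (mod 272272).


Product of moduli M = 11 · 17 · 13 · 7 · 16 = 272272.
Merge one congruence at a time:
  Start: x ≡ 5 (mod 11).
  Combine with x ≡ 16 (mod 17); new modulus lcm = 187.
    Write x = 5 + 11·t and substitute into x ≡ 16 (mod 17): 11·t ≡ 16 − 5 = 11 (mod 17).
    The inverse of 11 mod 17 is 14 (since 11·14 = 154 = 9·17 + 1), so t ≡ 14·11 = 154 ≡ 1 (mod 17).
    Then x = 5 + 11·1 = 16, valid modulo lcm(11, 17) = 187: x ≡ 16 (mod 187).
  Combine with x ≡ 8 (mod 13); new modulus lcm = 2431.
    Write x = 16 + 187·t and substitute into x ≡ 8 (mod 13): 187·t ≡ 8 − 16 = -8 (mod 13).
    Reduce coefficients mod 13: 5·t ≡ 5 (mod 13).
    The inverse of 5 mod 13 is 8 (since 5·8 = 40 = 3·13 + 1), so t ≡ 8·5 = 40 ≡ 1 (mod 13).
    Then x = 16 + 187·1 = 203, valid modulo lcm(187, 13) = 2431: x ≡ 203 (mod 2431).
  Combine with x ≡ 3 (mod 7); new modulus lcm = 17017.
    Write x = 203 + 2431·t and substitute into x ≡ 3 (mod 7): 2431·t ≡ 3 − 203 = -200 (mod 7).
    Reduce coefficients mod 7: 2·t ≡ 3 (mod 7).
    The inverse of 2 mod 7 is 4 (since 2·4 = 8 = 1·7 + 1), so t ≡ 4·3 = 12 ≡ 5 (mod 7).
    Then x = 203 + 2431·5 = 12358, valid modulo lcm(2431, 7) = 17017: x ≡ 12358 (mod 17017).
  Combine with x ≡ 13 (mod 16); new modulus lcm = 272272.
    Write x = 12358 + 17017·t and substitute into x ≡ 13 (mod 16): 17017·t ≡ 13 − 12358 = -12345 (mod 16).
    Reduce coefficients mod 16: 9·t ≡ 7 (mod 16).
    The inverse of 9 mod 16 is 9 (since 9·9 = 81 = 5·16 + 1), so t ≡ 9·7 = 63 ≡ 15 (mod 16).
    Then x = 12358 + 17017·15 = 267613, valid modulo lcm(17017, 16) = 272272: x ≡ 267613 (mod 272272).
Verify against each original: 267613 mod 11 = 5, 267613 mod 17 = 16, 267613 mod 13 = 8, 267613 mod 7 = 3, 267613 mod 16 = 13.

x ≡ 267613 (mod 272272).


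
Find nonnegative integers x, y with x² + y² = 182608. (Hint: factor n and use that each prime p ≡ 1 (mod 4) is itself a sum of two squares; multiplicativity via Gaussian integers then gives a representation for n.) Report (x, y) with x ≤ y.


Step 1: Factor n = 182608 = 2^4 · 101 · 113.
Step 2: Check the mod-4 condition on each prime factor: 2 = 2 (special); 101 ≡ 1 (mod 4), exponent 1; 113 ≡ 1 (mod 4), exponent 1.
All primes ≡ 3 (mod 4) appear to even exponent (or don't appear), so by the two-squares theorem n IS expressible as a sum of two squares.
Step 3: Build a representation. Group n = k² · m with k = 4 and m = 101 · 113 = 11413 (a product of primes ≡ 1 (mod 4)); a representation of m scales to one of n via (k·x)² + (k·y)² = k²(x² + y²). Each prime p ≡ 1 (mod 4) is itself a sum of two squares; find a² by testing p − a² for a perfect square:
  101: 101 − 1² = 100 = 10² ⇒ 101 = 1² + 10².
  113: 113 − 1² = 112, 113 − 2² = 109, 113 − 3² = 104, 113 − 4² = 97, 113 − 5² = 88, 113 − 6² = 77, 113 − 7² = 64 = 8² ⇒ 113 = 7² + 8².
  Combine using the Brahmagupta–Fibonacci identity (a² + b²)(c² + d²) = (ac − bd)² + (ad + bc)² = (ac + bd)² + (ad − bc)²:
  101 · 113 = 11413: from (1² + 10²)(7² + 8²), take (1·7 − 10·8, 1·8 + 10·7) = (7 − 80, 8 + 70) = (-73, 78); dropping signs (only squares matter) gives (73, 78); check 73² + 78² = 5329 + 6084 = 11413 ✓.
  Scale by k = 4: (4·73, 4·78) = (292, 312).
Step 4: Order so x ≤ y and verify: 292² + 312² = 85264 + 97344 = 182608 = n. ✓

n = 182608 = 292² + 312² (one valid representation with x ≤ y).


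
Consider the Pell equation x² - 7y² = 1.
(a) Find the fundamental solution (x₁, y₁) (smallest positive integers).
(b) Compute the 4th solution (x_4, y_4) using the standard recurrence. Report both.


Step 1: Find the fundamental solution (x₁, y₁) of x² - 7y² = 1.
  Expand √7 as a continued fraction. a₀ = ⌊√7⌋ = 2; iterate m_{k+1} = d_k·a_k − m_k, d_{k+1} = (7 − m_{k+1}²)/d_k, a_{k+1} = ⌊(a₀ + m_{k+1})/d_{k+1}⌋ (starting m₀ = 0, d₀ = 1), with convergents p_k = a_k·p_{k-1} + p_{k-2}, q_k = a_k·q_{k-1} + q_{k-2} (p₋₁ = 1, q₋₁ = 0):
  k = 0: a₀ = 2; p₀/q₀ = 2/1; p₀² − 7·q₀² = 4 − 7 = -3.
  k = 1: m = 2, d = 3, a = ⌊(2 + 2)/3⌋ = 1; p/q = (1·2 + 1)/(1·1 + 0) = 3/1; p² − 7·q² = 9 − 7 = 2.
  k = 2: m = 1, d = 2, a = ⌊(2 + 1)/2⌋ = 1; p/q = (1·3 + 2)/(1·1 + 1) = 5/2; p² − 7·q² = 25 − 28 = -3.
  k = 3: m = 1, d = 3, a = ⌊(2 + 1)/3⌋ = 1; p/q = (1·5 + 3)/(1·2 + 1) = 8/3; p² − 7·q² = 64 − 63 = 1.
  The first convergent with p² − 7·q² = 1 gives the fundamental solution (x₁, y₁) = (8, 3).
Step 2: Apply the recurrence (x_{n+1}, y_{n+1}) = (x₁x_n + 7y₁y_n, x₁y_n + y₁x_n) repeatedly.
  From (x_1, y_1) = (8, 3): x_2 = 8·8 + 7·3·3 = 127; y_2 = 8·3 + 3·8 = 48.
  From (x_2, y_2) = (127, 48): x_3 = 8·127 + 7·3·48 = 2024; y_3 = 8·48 + 3·127 = 765.
  From (x_3, y_3) = (2024, 765): x_4 = 8·2024 + 7·3·765 = 32257; y_4 = 8·765 + 3·2024 = 12192.
Step 3: Verify x_4² - 7·y_4² = 1040514049 - 1040514048 = 1 (should be 1). ✓

(x_1, y_1) = (8, 3); (x_4, y_4) = (32257, 12192).


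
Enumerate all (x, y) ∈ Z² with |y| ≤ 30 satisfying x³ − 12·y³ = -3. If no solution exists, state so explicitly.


The equation is x³ - 12y³ = -3. For fixed y, x³ = 12·y³ − 3, so a solution requires the RHS to be a perfect cube.
Strategy: iterate y from -30 to 30, compute RHS = 12·y³ − 3, and check whether it is a (positive or negative) perfect cube.
Check small values of y:
  y = 0: RHS = -3 is not a perfect cube.
  y = 1: RHS = 9 is not a perfect cube.
  y = -1: RHS = -15 is not a perfect cube.
  y = 2: RHS = 93 is not a perfect cube.
  y = -2: RHS = -99 is not a perfect cube.
  y = 3: RHS = 321 is not a perfect cube.
  y = -3: RHS = -327 is not a perfect cube.
Continuing the search up to |y| = 30 finds no solutions either.
No (x, y) in the scanned range satisfies the equation.

No integer solutions with |y| ≤ 30.


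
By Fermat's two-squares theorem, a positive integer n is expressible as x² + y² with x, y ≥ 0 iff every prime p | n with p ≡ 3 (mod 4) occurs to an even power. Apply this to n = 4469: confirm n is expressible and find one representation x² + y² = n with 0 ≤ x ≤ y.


Step 1: Factor n = 4469 = 41 · 109.
Step 2: Check the mod-4 condition on each prime factor: 41 ≡ 1 (mod 4), exponent 1; 109 ≡ 1 (mod 4), exponent 1.
All primes ≡ 3 (mod 4) appear to even exponent (or don't appear), so by the two-squares theorem n IS expressible as a sum of two squares.
Step 3: Build a representation. Here n = 41 · 109 is a product of primes ≡ 1 (mod 4). Each prime p ≡ 1 (mod 4) is itself a sum of two squares; find a² by testing p − a² for a perfect square:
  41: 41 − 1² = 40, 41 − 2² = 37, 41 − 3² = 32, 41 − 4² = 25 = 5² ⇒ 41 = 4² + 5².
  109: 109 − 1² = 108, 109 − 2² = 105, 109 − 3² = 100 = 10² ⇒ 109 = 3² + 10².
  Combine using the Brahmagupta–Fibonacci identity (a² + b²)(c² + d²) = (ac − bd)² + (ad + bc)² = (ac + bd)² + (ad − bc)²:
  41 · 109 = 4469: from (4² + 5²)(3² + 10²), take (4·3 − 5·10, 4·10 + 5·3) = (12 − 50, 40 + 15) = (-38, 55); dropping signs (only squares matter) gives (38, 55); check 38² + 55² = 1444 + 3025 = 4469 ✓.
Step 4: Order so x ≤ y and verify: 38² + 55² = 1444 + 3025 = 4469 = n. ✓

n = 4469 = 38² + 55² (one valid representation with x ≤ y).


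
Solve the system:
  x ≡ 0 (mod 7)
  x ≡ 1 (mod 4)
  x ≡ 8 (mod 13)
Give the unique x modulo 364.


Moduli 7, 4, 13 are pairwise coprime; by CRT there is a unique solution modulo M = 7 · 4 · 13 = 364.
Solve pairwise, accumulating the modulus:
  Start with x ≡ 0 (mod 7).
  Combine with x ≡ 1 (mod 4): since gcd(7, 4) = 1, we get a unique residue mod 28.
    Write x = 0 + 7·t and substitute into x ≡ 1 (mod 4): 7·t ≡ 1 − 0 = 1 (mod 4).
    Reduce coefficients mod 4: 3·t ≡ 1 (mod 4).
    The inverse of 3 mod 4 is 3 (since 3·3 = 9 = 2·4 + 1), so t ≡ 3·1 = 3 ≡ 3 (mod 4).
    Then x = 0 + 7·3 = 21, valid modulo lcm(7, 4) = 28: x ≡ 21 (mod 28).
  Combine with x ≡ 8 (mod 13): since gcd(28, 13) = 1, we get a unique residue mod 364.
    Write x = 21 + 28·t and substitute into x ≡ 8 (mod 13): 28·t ≡ 8 − 21 = -13 (mod 13).
    Reduce coefficients mod 13: 2·t ≡ 0 (mod 13).
    The inverse of 2 mod 13 is 7 (since 2·7 = 14 = 1·13 + 1), so t ≡ 7·0 = 0 ≡ 0 (mod 13).
    Then x = 21 + 28·0 = 21, valid modulo lcm(28, 13) = 364: x ≡ 21 (mod 364).
Verify: 21 mod 7 = 0 ✓, 21 mod 4 = 1 ✓, 21 mod 13 = 8 ✓.

x ≡ 21 (mod 364).


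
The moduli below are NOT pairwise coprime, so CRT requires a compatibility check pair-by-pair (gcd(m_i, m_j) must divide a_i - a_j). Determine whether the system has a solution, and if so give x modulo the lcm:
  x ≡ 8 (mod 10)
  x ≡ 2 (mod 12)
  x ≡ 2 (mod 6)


Moduli 10, 12, 6 are not pairwise coprime, so CRT works modulo lcm(m_i) when all pairwise compatibility conditions hold.
Pairwise compatibility: gcd(m_i, m_j) must divide a_i - a_j for every pair.
Merge one congruence at a time:
  Start: x ≡ 8 (mod 10).
  Combine with x ≡ 2 (mod 12): gcd(10, 12) = 2; 2 - 8 = -6, which IS divisible by 2, so compatible.
    Write x = 8 + 10·t and substitute into x ≡ 2 (mod 12): 10·t ≡ 2 − 8 = -6 (mod 12).
    Divide the congruence (and modulus) by g = 2: 5·t ≡ -3 (mod 6).
    Reduce coefficients mod 6: 5·t ≡ 3 (mod 6).
    The inverse of 5 mod 6 is 5 (since 5·5 = 25 = 4·6 + 1), so t ≡ 5·3 = 15 ≡ 3 (mod 6).
    Then x = 8 + 10·3 = 38, valid modulo lcm(10, 12) = 60: x ≡ 38 (mod 60).
  Combine with x ≡ 2 (mod 6): gcd(60, 6) = 6; 2 - 38 = -36, which IS divisible by 6, so compatible.
    Write x = 38 + 60·t and substitute into x ≡ 2 (mod 6): 60·t ≡ 2 − 38 = -36 (mod 6).
    Divide the congruence (and modulus) by g = 6: 10·t ≡ -6 (mod 1).
    Modulo 1 every t works; take t = 0.
    Then x = 38 + 60·0 = 38, valid modulo lcm(60, 6) = 60: x ≡ 38 (mod 60).
Verify: 38 mod 10 = 8, 38 mod 12 = 2, 38 mod 6 = 2.

x ≡ 38 (mod 60).


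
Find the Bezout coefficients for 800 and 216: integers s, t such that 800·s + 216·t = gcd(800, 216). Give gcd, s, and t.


Euclidean algorithm on (800, 216) — divide until remainder is 0:
  800 = 3 · 216 + 152
  216 = 1 · 152 + 64
  152 = 2 · 64 + 24
  64 = 2 · 24 + 16
  24 = 1 · 16 + 8
  16 = 2 · 8 + 0
gcd(800, 216) = 8.
Track Bezout coefficients alongside the remainders: start with r₀ = 800 = a·1 + b·0 (s = 1, t = 0) and r₁ = 216 = a·0 + b·1 (s = 0, t = 1); each new remainder r_{k+1} = r_{k-1} − q_k·r_k inherits s_{k+1} = s_{k-1} − q_k·s_k, t_{k+1} = t_{k-1} − q_k·t_k, so r_k = a·s_k + b·t_k at every step:
  q = 3: r = 152, s = 1 − 3·0 = 1, t = 0 − 3·1 = -3  (check: 800·1 + 216·(-3) = 152)
  q = 1: r = 64, s = 0 − 1·1 = -1, t = 1 − 1·(-3) = 4  (check: 800·(-1) + 216·4 = 64)
  q = 2: r = 24, s = 1 − 2·(-1) = 3, t = -3 − 2·4 = -11  (check: 800·3 + 216·(-11) = 24)
  q = 2: r = 16, s = -1 − 2·3 = -7, t = 4 − 2·(-11) = 26  (check: 800·(-7) + 216·26 = 16)
  q = 1: r = 8, s = 3 − 1·(-7) = 10, t = -11 − 1·26 = -37  (check: 800·10 + 216·(-37) = 8)
The row with r = 8 (the gcd) gives the Bezout coefficients s = 10, t = -37.
Result: 800 · (10) + 216 · (-37) = 8.

gcd(800, 216) = 8; s = 10, t = -37 (check: 800·10 + 216·(-37) = 8).


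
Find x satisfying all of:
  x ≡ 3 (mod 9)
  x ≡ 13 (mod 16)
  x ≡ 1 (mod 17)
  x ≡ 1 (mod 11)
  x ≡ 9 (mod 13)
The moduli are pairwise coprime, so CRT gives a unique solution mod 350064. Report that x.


Product of moduli M = 9 · 16 · 17 · 11 · 13 = 350064.
Merge one congruence at a time:
  Start: x ≡ 3 (mod 9).
  Combine with x ≡ 13 (mod 16); new modulus lcm = 144.
    Write x = 3 + 9·t and substitute into x ≡ 13 (mod 16): 9·t ≡ 13 − 3 = 10 (mod 16).
    The inverse of 9 mod 16 is 9 (since 9·9 = 81 = 5·16 + 1), so t ≡ 9·10 = 90 ≡ 10 (mod 16).
    Then x = 3 + 9·10 = 93, valid modulo lcm(9, 16) = 144: x ≡ 93 (mod 144).
  Combine with x ≡ 1 (mod 17); new modulus lcm = 2448.
    Write x = 93 + 144·t and substitute into x ≡ 1 (mod 17): 144·t ≡ 1 − 93 = -92 (mod 17).
    Reduce coefficients mod 17: 8·t ≡ 10 (mod 17).
    The inverse of 8 mod 17 is 15 (since 8·15 = 120 = 7·17 + 1), so t ≡ 15·10 = 150 ≡ 14 (mod 17).
    Then x = 93 + 144·14 = 2109, valid modulo lcm(144, 17) = 2448: x ≡ 2109 (mod 2448).
  Combine with x ≡ 1 (mod 11); new modulus lcm = 26928.
    Write x = 2109 + 2448·t and substitute into x ≡ 1 (mod 11): 2448·t ≡ 1 − 2109 = -2108 (mod 11).
    Reduce coefficients mod 11: 6·t ≡ 4 (mod 11).
    The inverse of 6 mod 11 is 2 (since 6·2 = 12 = 1·11 + 1), so t ≡ 2·4 = 8 ≡ 8 (mod 11).
    Then x = 2109 + 2448·8 = 21693, valid modulo lcm(2448, 11) = 26928: x ≡ 21693 (mod 26928).
  Combine with x ≡ 9 (mod 13); new modulus lcm = 350064.
    Write x = 21693 + 26928·t and substitute into x ≡ 9 (mod 13): 26928·t ≡ 9 − 21693 = -21684 (mod 13).
    Reduce coefficients mod 13: 5·t ≡ 0 (mod 13).
    The inverse of 5 mod 13 is 8 (since 5·8 = 40 = 3·13 + 1), so t ≡ 8·0 = 0 ≡ 0 (mod 13).
    Then x = 21693 + 26928·0 = 21693, valid modulo lcm(26928, 13) = 350064: x ≡ 21693 (mod 350064).
Verify against each original: 21693 mod 9 = 3, 21693 mod 16 = 13, 21693 mod 17 = 1, 21693 mod 11 = 1, 21693 mod 13 = 9.

x ≡ 21693 (mod 350064).


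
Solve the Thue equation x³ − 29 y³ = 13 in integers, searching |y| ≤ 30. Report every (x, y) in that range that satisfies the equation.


The equation is x³ - 29y³ = 13. For fixed y, x³ = 29·y³ + 13, so a solution requires the RHS to be a perfect cube.
Strategy: iterate y from -30 to 30, compute RHS = 29·y³ + 13, and check whether it is a (positive or negative) perfect cube.
Check small values of y:
  y = 0: RHS = 13 is not a perfect cube.
  y = 1: RHS = 42 is not a perfect cube.
  y = -1: RHS = -16 is not a perfect cube.
  y = 2: RHS = 245 is not a perfect cube.
  y = -2: RHS = -219 is not a perfect cube.
  y = 3: RHS = 796 is not a perfect cube.
  y = -3: RHS = -770 is not a perfect cube.
Continuing the search up to |y| = 30 finds no solutions either.
No (x, y) in the scanned range satisfies the equation.

No integer solutions with |y| ≤ 30.


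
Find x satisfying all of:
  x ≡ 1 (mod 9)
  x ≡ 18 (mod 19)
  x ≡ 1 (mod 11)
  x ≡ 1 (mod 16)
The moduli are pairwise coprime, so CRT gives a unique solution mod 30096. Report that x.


Product of moduli M = 9 · 19 · 11 · 16 = 30096.
Merge one congruence at a time:
  Start: x ≡ 1 (mod 9).
  Combine with x ≡ 18 (mod 19); new modulus lcm = 171.
    Write x = 1 + 9·t and substitute into x ≡ 18 (mod 19): 9·t ≡ 18 − 1 = 17 (mod 19).
    The inverse of 9 mod 19 is 17 (since 9·17 = 153 = 8·19 + 1), so t ≡ 17·17 = 289 ≡ 4 (mod 19).
    Then x = 1 + 9·4 = 37, valid modulo lcm(9, 19) = 171: x ≡ 37 (mod 171).
  Combine with x ≡ 1 (mod 11); new modulus lcm = 1881.
    Write x = 37 + 171·t and substitute into x ≡ 1 (mod 11): 171·t ≡ 1 − 37 = -36 (mod 11).
    Reduce coefficients mod 11: 6·t ≡ 8 (mod 11).
    The inverse of 6 mod 11 is 2 (since 6·2 = 12 = 1·11 + 1), so t ≡ 2·8 = 16 ≡ 5 (mod 11).
    Then x = 37 + 171·5 = 892, valid modulo lcm(171, 11) = 1881: x ≡ 892 (mod 1881).
  Combine with x ≡ 1 (mod 16); new modulus lcm = 30096.
    Write x = 892 + 1881·t and substitute into x ≡ 1 (mod 16): 1881·t ≡ 1 − 892 = -891 (mod 16).
    Reduce coefficients mod 16: 9·t ≡ 5 (mod 16).
    The inverse of 9 mod 16 is 9 (since 9·9 = 81 = 5·16 + 1), so t ≡ 9·5 = 45 ≡ 13 (mod 16).
    Then x = 892 + 1881·13 = 25345, valid modulo lcm(1881, 16) = 30096: x ≡ 25345 (mod 30096).
Verify against each original: 25345 mod 9 = 1, 25345 mod 19 = 18, 25345 mod 11 = 1, 25345 mod 16 = 1.

x ≡ 25345 (mod 30096).


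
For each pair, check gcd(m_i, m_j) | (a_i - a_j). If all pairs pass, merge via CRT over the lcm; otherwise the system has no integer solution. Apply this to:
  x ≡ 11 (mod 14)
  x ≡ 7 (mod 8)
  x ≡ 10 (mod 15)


Moduli 14, 8, 15 are not pairwise coprime, so CRT works modulo lcm(m_i) when all pairwise compatibility conditions hold.
Pairwise compatibility: gcd(m_i, m_j) must divide a_i - a_j for every pair.
Merge one congruence at a time:
  Start: x ≡ 11 (mod 14).
  Combine with x ≡ 7 (mod 8): gcd(14, 8) = 2; 7 - 11 = -4, which IS divisible by 2, so compatible.
    Write x = 11 + 14·t and substitute into x ≡ 7 (mod 8): 14·t ≡ 7 − 11 = -4 (mod 8).
    Divide the congruence (and modulus) by g = 2: 7·t ≡ -2 (mod 4).
    Reduce coefficients mod 4: 3·t ≡ 2 (mod 4).
    The inverse of 3 mod 4 is 3 (since 3·3 = 9 = 2·4 + 1), so t ≡ 3·2 = 6 ≡ 2 (mod 4).
    Then x = 11 + 14·2 = 39, valid modulo lcm(14, 8) = 56: x ≡ 39 (mod 56).
  Combine with x ≡ 10 (mod 15): gcd(56, 15) = 1; 10 - 39 = -29, which IS divisible by 1, so compatible.
    Write x = 39 + 56·t and substitute into x ≡ 10 (mod 15): 56·t ≡ 10 − 39 = -29 (mod 15).
    Reduce coefficients mod 15: 11·t ≡ 1 (mod 15).
    The inverse of 11 mod 15 is 11 (since 11·11 = 121 = 8·15 + 1), so t ≡ 11·1 = 11 ≡ 11 (mod 15).
    Then x = 39 + 56·11 = 655, valid modulo lcm(56, 15) = 840: x ≡ 655 (mod 840).
Verify: 655 mod 14 = 11, 655 mod 8 = 7, 655 mod 15 = 10.

x ≡ 655 (mod 840).


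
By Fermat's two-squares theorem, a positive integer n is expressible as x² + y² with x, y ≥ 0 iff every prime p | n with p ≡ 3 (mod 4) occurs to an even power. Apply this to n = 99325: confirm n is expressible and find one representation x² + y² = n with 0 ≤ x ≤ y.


Step 1: Factor n = 99325 = 5^2 · 29 · 137.
Step 2: Check the mod-4 condition on each prime factor: 5 ≡ 1 (mod 4), exponent 2; 29 ≡ 1 (mod 4), exponent 1; 137 ≡ 1 (mod 4), exponent 1.
All primes ≡ 3 (mod 4) appear to even exponent (or don't appear), so by the two-squares theorem n IS expressible as a sum of two squares.
Step 3: Build a representation. Group n = k² · m with k = 5 and m = 29 · 137 = 3973 (a product of primes ≡ 1 (mod 4)); a representation of m scales to one of n via (k·x)² + (k·y)² = k²(x² + y²). Each prime p ≡ 1 (mod 4) is itself a sum of two squares; find a² by testing p − a² for a perfect square:
  29: 29 − 1² = 28, 29 − 2² = 25 = 5² ⇒ 29 = 2² + 5².
  137: 137 − 1² = 136, 137 − 2² = 133, 137 − 3² = 128, 137 − 4² = 121 = 11² ⇒ 137 = 4² + 11².
  Combine using the Brahmagupta–Fibonacci identity (a² + b²)(c² + d²) = (ac − bd)² + (ad + bc)² = (ac + bd)² + (ad − bc)²:
  29 · 137 = 3973: from (2² + 5²)(4² + 11²), take (2·4 − 5·11, 2·11 + 5·4) = (8 − 55, 22 + 20) = (-47, 42); dropping signs (only squares matter) gives (47, 42); check 47² + 42² = 2209 + 1764 = 3973 ✓.
  Scale by k = 5: (5·47, 5·42) = (235, 210).
Step 4: Order so x ≤ y and verify: 210² + 235² = 44100 + 55225 = 99325 = n. ✓

n = 99325 = 210² + 235² (one valid representation with x ≤ y).


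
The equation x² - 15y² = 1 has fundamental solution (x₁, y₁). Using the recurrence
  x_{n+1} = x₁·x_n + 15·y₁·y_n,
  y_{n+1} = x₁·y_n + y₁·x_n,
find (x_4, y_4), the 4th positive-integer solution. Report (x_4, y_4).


Step 1: Find the fundamental solution (x₁, y₁) of x² - 15y² = 1.
  Expand √15 as a continued fraction. a₀ = ⌊√15⌋ = 3; iterate m_{k+1} = d_k·a_k − m_k, d_{k+1} = (15 − m_{k+1}²)/d_k, a_{k+1} = ⌊(a₀ + m_{k+1})/d_{k+1}⌋ (starting m₀ = 0, d₀ = 1), with convergents p_k = a_k·p_{k-1} + p_{k-2}, q_k = a_k·q_{k-1} + q_{k-2} (p₋₁ = 1, q₋₁ = 0):
  k = 0: a₀ = 3; p₀/q₀ = 3/1; p₀² − 15·q₀² = 9 − 15 = -6.
  k = 1: m = 3, d = 6, a = ⌊(3 + 3)/6⌋ = 1; p/q = (1·3 + 1)/(1·1 + 0) = 4/1; p² − 15·q² = 16 − 15 = 1.
  The first convergent with p² − 15·q² = 1 gives the fundamental solution (x₁, y₁) = (4, 1).
Step 2: Apply the recurrence (x_{n+1}, y_{n+1}) = (x₁x_n + 15y₁y_n, x₁y_n + y₁x_n) repeatedly.
  From (x_1, y_1) = (4, 1): x_2 = 4·4 + 15·1·1 = 31; y_2 = 4·1 + 1·4 = 8.
  From (x_2, y_2) = (31, 8): x_3 = 4·31 + 15·1·8 = 244; y_3 = 4·8 + 1·31 = 63.
  From (x_3, y_3) = (244, 63): x_4 = 4·244 + 15·1·63 = 1921; y_4 = 4·63 + 1·244 = 496.
Step 3: Verify x_4² - 15·y_4² = 3690241 - 3690240 = 1 (should be 1). ✓

(x_1, y_1) = (4, 1); (x_4, y_4) = (1921, 496).


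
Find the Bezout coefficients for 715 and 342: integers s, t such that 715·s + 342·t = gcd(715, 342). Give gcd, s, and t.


Euclidean algorithm on (715, 342) — divide until remainder is 0:
  715 = 2 · 342 + 31
  342 = 11 · 31 + 1
  31 = 31 · 1 + 0
gcd(715, 342) = 1.
Track Bezout coefficients alongside the remainders: start with r₀ = 715 = a·1 + b·0 (s = 1, t = 0) and r₁ = 342 = a·0 + b·1 (s = 0, t = 1); each new remainder r_{k+1} = r_{k-1} − q_k·r_k inherits s_{k+1} = s_{k-1} − q_k·s_k, t_{k+1} = t_{k-1} − q_k·t_k, so r_k = a·s_k + b·t_k at every step:
  q = 2: r = 31, s = 1 − 2·0 = 1, t = 0 − 2·1 = -2  (check: 715·1 + 342·(-2) = 31)
  q = 11: r = 1, s = 0 − 11·1 = -11, t = 1 − 11·(-2) = 23  (check: 715·(-11) + 342·23 = 1)
The row with r = 1 (the gcd) gives the Bezout coefficients s = -11, t = 23.
Result: 715 · (-11) + 342 · (23) = 1.

gcd(715, 342) = 1; s = -11, t = 23 (check: 715·(-11) + 342·23 = 1).


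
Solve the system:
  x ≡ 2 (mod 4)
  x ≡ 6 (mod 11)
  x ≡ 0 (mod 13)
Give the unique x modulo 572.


Moduli 4, 11, 13 are pairwise coprime; by CRT there is a unique solution modulo M = 4 · 11 · 13 = 572.
Solve pairwise, accumulating the modulus:
  Start with x ≡ 2 (mod 4).
  Combine with x ≡ 6 (mod 11): since gcd(4, 11) = 1, we get a unique residue mod 44.
    Write x = 2 + 4·t and substitute into x ≡ 6 (mod 11): 4·t ≡ 6 − 2 = 4 (mod 11).
    The inverse of 4 mod 11 is 3 (since 4·3 = 12 = 1·11 + 1), so t ≡ 3·4 = 12 ≡ 1 (mod 11).
    Then x = 2 + 4·1 = 6, valid modulo lcm(4, 11) = 44: x ≡ 6 (mod 44).
  Combine with x ≡ 0 (mod 13): since gcd(44, 13) = 1, we get a unique residue mod 572.
    Write x = 6 + 44·t and substitute into x ≡ 0 (mod 13): 44·t ≡ 0 − 6 = -6 (mod 13).
    Reduce coefficients mod 13: 5·t ≡ 7 (mod 13).
    The inverse of 5 mod 13 is 8 (since 5·8 = 40 = 3·13 + 1), so t ≡ 8·7 = 56 ≡ 4 (mod 13).
    Then x = 6 + 44·4 = 182, valid modulo lcm(44, 13) = 572: x ≡ 182 (mod 572).
Verify: 182 mod 4 = 2 ✓, 182 mod 11 = 6 ✓, 182 mod 13 = 0 ✓.

x ≡ 182 (mod 572).


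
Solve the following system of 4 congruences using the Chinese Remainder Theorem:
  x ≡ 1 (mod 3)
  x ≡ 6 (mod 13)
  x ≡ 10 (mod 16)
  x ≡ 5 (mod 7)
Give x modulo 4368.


Product of moduli M = 3 · 13 · 16 · 7 = 4368.
Merge one congruence at a time:
  Start: x ≡ 1 (mod 3).
  Combine with x ≡ 6 (mod 13); new modulus lcm = 39.
    Write x = 1 + 3·t and substitute into x ≡ 6 (mod 13): 3·t ≡ 6 − 1 = 5 (mod 13).
    The inverse of 3 mod 13 is 9 (since 3·9 = 27 = 2·13 + 1), so t ≡ 9·5 = 45 ≡ 6 (mod 13).
    Then x = 1 + 3·6 = 19, valid modulo lcm(3, 13) = 39: x ≡ 19 (mod 39).
  Combine with x ≡ 10 (mod 16); new modulus lcm = 624.
    Write x = 19 + 39·t and substitute into x ≡ 10 (mod 16): 39·t ≡ 10 − 19 = -9 (mod 16).
    Reduce coefficients mod 16: 7·t ≡ 7 (mod 16).
    The inverse of 7 mod 16 is 7 (since 7·7 = 49 = 3·16 + 1), so t ≡ 7·7 = 49 ≡ 1 (mod 16).
    Then x = 19 + 39·1 = 58, valid modulo lcm(39, 16) = 624: x ≡ 58 (mod 624).
  Combine with x ≡ 5 (mod 7); new modulus lcm = 4368.
    Write x = 58 + 624·t and substitute into x ≡ 5 (mod 7): 624·t ≡ 5 − 58 = -53 (mod 7).
    Reduce coefficients mod 7: 1·t ≡ 3 (mod 7).
    So t ≡ 3 (mod 7).
    Then x = 58 + 624·3 = 1930, valid modulo lcm(624, 7) = 4368: x ≡ 1930 (mod 4368).
Verify against each original: 1930 mod 3 = 1, 1930 mod 13 = 6, 1930 mod 16 = 10, 1930 mod 7 = 5.

x ≡ 1930 (mod 4368).


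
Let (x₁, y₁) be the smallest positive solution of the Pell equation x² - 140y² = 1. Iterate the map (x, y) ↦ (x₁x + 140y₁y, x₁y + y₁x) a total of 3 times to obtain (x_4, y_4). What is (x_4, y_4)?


Step 1: Find the fundamental solution (x₁, y₁) of x² - 140y² = 1.
  Expand √140 as a continued fraction. a₀ = ⌊√140⌋ = 11; iterate m_{k+1} = d_k·a_k − m_k, d_{k+1} = (140 − m_{k+1}²)/d_k, a_{k+1} = ⌊(a₀ + m_{k+1})/d_{k+1}⌋ (starting m₀ = 0, d₀ = 1), with convergents p_k = a_k·p_{k-1} + p_{k-2}, q_k = a_k·q_{k-1} + q_{k-2} (p₋₁ = 1, q₋₁ = 0):
  k = 0: a₀ = 11; p₀/q₀ = 11/1; p₀² − 140·q₀² = 121 − 140 = -19.
  k = 1: m = 11, d = 19, a = ⌊(11 + 11)/19⌋ = 1; p/q = (1·11 + 1)/(1·1 + 0) = 12/1; p² − 140·q² = 144 − 140 = 4.
  k = 2: m = 8, d = 4, a = ⌊(11 + 8)/4⌋ = 4; p/q = (4·12 + 11)/(4·1 + 1) = 59/5; p² − 140·q² = 3481 − 3500 = -19.
  k = 3: m = 8, d = 19, a = ⌊(11 + 8)/19⌋ = 1; p/q = (1·59 + 12)/(1·5 + 1) = 71/6; p² − 140·q² = 5041 − 5040 = 1.
  The first convergent with p² − 140·q² = 1 gives the fundamental solution (x₁, y₁) = (71, 6).
Step 2: Apply the recurrence (x_{n+1}, y_{n+1}) = (x₁x_n + 140y₁y_n, x₁y_n + y₁x_n) repeatedly.
  From (x_1, y_1) = (71, 6): x_2 = 71·71 + 140·6·6 = 10081; y_2 = 71·6 + 6·71 = 852.
  From (x_2, y_2) = (10081, 852): x_3 = 71·10081 + 140·6·852 = 1431431; y_3 = 71·852 + 6·10081 = 120978.
  From (x_3, y_3) = (1431431, 120978): x_4 = 71·1431431 + 140·6·120978 = 203253121; y_4 = 71·120978 + 6·1431431 = 17178024.
Step 3: Verify x_4² - 140·y_4² = 41311831196240641 - 41311831196240640 = 1 (should be 1). ✓

(x_1, y_1) = (71, 6); (x_4, y_4) = (203253121, 17178024).


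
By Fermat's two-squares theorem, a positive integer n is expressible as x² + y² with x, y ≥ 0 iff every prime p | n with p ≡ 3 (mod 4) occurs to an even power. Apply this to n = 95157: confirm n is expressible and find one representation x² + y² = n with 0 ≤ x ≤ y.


Step 1: Factor n = 95157 = 3^2 · 97 · 109.
Step 2: Check the mod-4 condition on each prime factor: 3 ≡ 3 (mod 4), exponent 2 (must be even); 97 ≡ 1 (mod 4), exponent 1; 109 ≡ 1 (mod 4), exponent 1.
All primes ≡ 3 (mod 4) appear to even exponent (or don't appear), so by the two-squares theorem n IS expressible as a sum of two squares.
Step 3: Build a representation. Group n = k² · m with k = 3 and m = 97 · 109 = 10573 (a product of primes ≡ 1 (mod 4)); a representation of m scales to one of n via (k·x)² + (k·y)² = k²(x² + y²). Each prime p ≡ 1 (mod 4) is itself a sum of two squares; find a² by testing p − a² for a perfect square:
  97: 97 − 1² = 96, 97 − 2² = 93, 97 − 3² = 88, 97 − 4² = 81 = 9² ⇒ 97 = 4² + 9².
  109: 109 − 1² = 108, 109 − 2² = 105, 109 − 3² = 100 = 10² ⇒ 109 = 3² + 10².
  Combine using the Brahmagupta–Fibonacci identity (a² + b²)(c² + d²) = (ac − bd)² + (ad + bc)² = (ac + bd)² + (ad − bc)²:
  97 · 109 = 10573: from (4² + 9²)(3² + 10²), take (4·3 − 9·10, 4·10 + 9·3) = (12 − 90, 40 + 27) = (-78, 67); dropping signs (only squares matter) gives (78, 67); check 78² + 67² = 6084 + 4489 = 10573 ✓.
  Scale by k = 3: (3·78, 3·67) = (234, 201).
Step 4: Order so x ≤ y and verify: 201² + 234² = 40401 + 54756 = 95157 = n. ✓

n = 95157 = 201² + 234² (one valid representation with x ≤ y).


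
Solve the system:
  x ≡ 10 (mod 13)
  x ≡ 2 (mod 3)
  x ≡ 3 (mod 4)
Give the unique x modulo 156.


Moduli 13, 3, 4 are pairwise coprime; by CRT there is a unique solution modulo M = 13 · 3 · 4 = 156.
Solve pairwise, accumulating the modulus:
  Start with x ≡ 10 (mod 13).
  Combine with x ≡ 2 (mod 3): since gcd(13, 3) = 1, we get a unique residue mod 39.
    Write x = 10 + 13·t and substitute into x ≡ 2 (mod 3): 13·t ≡ 2 − 10 = -8 (mod 3).
    Reduce coefficients mod 3: 1·t ≡ 1 (mod 3).
    So t ≡ 1 (mod 3).
    Then x = 10 + 13·1 = 23, valid modulo lcm(13, 3) = 39: x ≡ 23 (mod 39).
  Combine with x ≡ 3 (mod 4): since gcd(39, 4) = 1, we get a unique residue mod 156.
    Write x = 23 + 39·t and substitute into x ≡ 3 (mod 4): 39·t ≡ 3 − 23 = -20 (mod 4).
    Reduce coefficients mod 4: 3·t ≡ 0 (mod 4).
    The inverse of 3 mod 4 is 3 (since 3·3 = 9 = 2·4 + 1), so t ≡ 3·0 = 0 ≡ 0 (mod 4).
    Then x = 23 + 39·0 = 23, valid modulo lcm(39, 4) = 156: x ≡ 23 (mod 156).
Verify: 23 mod 13 = 10 ✓, 23 mod 3 = 2 ✓, 23 mod 4 = 3 ✓.

x ≡ 23 (mod 156).


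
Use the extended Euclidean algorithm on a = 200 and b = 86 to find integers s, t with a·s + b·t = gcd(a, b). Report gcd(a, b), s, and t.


Euclidean algorithm on (200, 86) — divide until remainder is 0:
  200 = 2 · 86 + 28
  86 = 3 · 28 + 2
  28 = 14 · 2 + 0
gcd(200, 86) = 2.
Track Bezout coefficients alongside the remainders: start with r₀ = 200 = a·1 + b·0 (s = 1, t = 0) and r₁ = 86 = a·0 + b·1 (s = 0, t = 1); each new remainder r_{k+1} = r_{k-1} − q_k·r_k inherits s_{k+1} = s_{k-1} − q_k·s_k, t_{k+1} = t_{k-1} − q_k·t_k, so r_k = a·s_k + b·t_k at every step:
  q = 2: r = 28, s = 1 − 2·0 = 1, t = 0 − 2·1 = -2  (check: 200·1 + 86·(-2) = 28)
  q = 3: r = 2, s = 0 − 3·1 = -3, t = 1 − 3·(-2) = 7  (check: 200·(-3) + 86·7 = 2)
The row with r = 2 (the gcd) gives the Bezout coefficients s = -3, t = 7.
Result: 200 · (-3) + 86 · (7) = 2.

gcd(200, 86) = 2; s = -3, t = 7 (check: 200·(-3) + 86·7 = 2).


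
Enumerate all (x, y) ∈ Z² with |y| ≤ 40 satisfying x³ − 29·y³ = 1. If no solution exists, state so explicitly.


The equation is x³ - 29y³ = 1. For fixed y, x³ = 29·y³ + 1, so a solution requires the RHS to be a perfect cube.
Strategy: iterate y from -40 to 40, compute RHS = 29·y³ + 1, and check whether it is a (positive or negative) perfect cube.
Check small values of y:
  y = 0: RHS = 1 = (1)³ ⇒ x = 1 works.
  y = 1: RHS = 30 is not a perfect cube.
  y = -1: RHS = -28 is not a perfect cube.
  y = 2: RHS = 233 is not a perfect cube.
  y = -2: RHS = -231 is not a perfect cube.
  y = 3: RHS = 784 is not a perfect cube.
  y = -3: RHS = -782 is not a perfect cube.
Continuing the search up to |y| = 40 finds no further solutions beyond those listed.
Collected solutions: (1, 0).

Solutions (with |y| ≤ 40): (1, 0).


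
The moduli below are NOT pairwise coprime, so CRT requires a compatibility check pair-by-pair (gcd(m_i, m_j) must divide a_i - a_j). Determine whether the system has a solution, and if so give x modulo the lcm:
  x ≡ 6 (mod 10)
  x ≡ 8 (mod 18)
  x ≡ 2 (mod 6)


Moduli 10, 18, 6 are not pairwise coprime, so CRT works modulo lcm(m_i) when all pairwise compatibility conditions hold.
Pairwise compatibility: gcd(m_i, m_j) must divide a_i - a_j for every pair.
Merge one congruence at a time:
  Start: x ≡ 6 (mod 10).
  Combine with x ≡ 8 (mod 18): gcd(10, 18) = 2; 8 - 6 = 2, which IS divisible by 2, so compatible.
    Write x = 6 + 10·t and substitute into x ≡ 8 (mod 18): 10·t ≡ 8 − 6 = 2 (mod 18).
    Divide the congruence (and modulus) by g = 2: 5·t ≡ 1 (mod 9).
    The inverse of 5 mod 9 is 2 (since 5·2 = 10 = 1·9 + 1), so t ≡ 2·1 = 2 ≡ 2 (mod 9).
    Then x = 6 + 10·2 = 26, valid modulo lcm(10, 18) = 90: x ≡ 26 (mod 90).
  Combine with x ≡ 2 (mod 6): gcd(90, 6) = 6; 2 - 26 = -24, which IS divisible by 6, so compatible.
    Write x = 26 + 90·t and substitute into x ≡ 2 (mod 6): 90·t ≡ 2 − 26 = -24 (mod 6).
    Divide the congruence (and modulus) by g = 6: 15·t ≡ -4 (mod 1).
    Modulo 1 every t works; take t = 0.
    Then x = 26 + 90·0 = 26, valid modulo lcm(90, 6) = 90: x ≡ 26 (mod 90).
Verify: 26 mod 10 = 6, 26 mod 18 = 8, 26 mod 6 = 2.

x ≡ 26 (mod 90).


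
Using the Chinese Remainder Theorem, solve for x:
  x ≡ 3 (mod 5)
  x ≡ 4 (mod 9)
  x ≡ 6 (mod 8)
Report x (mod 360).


Moduli 5, 9, 8 are pairwise coprime; by CRT there is a unique solution modulo M = 5 · 9 · 8 = 360.
Solve pairwise, accumulating the modulus:
  Start with x ≡ 3 (mod 5).
  Combine with x ≡ 4 (mod 9): since gcd(5, 9) = 1, we get a unique residue mod 45.
    Write x = 3 + 5·t and substitute into x ≡ 4 (mod 9): 5·t ≡ 4 − 3 = 1 (mod 9).
    The inverse of 5 mod 9 is 2 (since 5·2 = 10 = 1·9 + 1), so t ≡ 2·1 = 2 ≡ 2 (mod 9).
    Then x = 3 + 5·2 = 13, valid modulo lcm(5, 9) = 45: x ≡ 13 (mod 45).
  Combine with x ≡ 6 (mod 8): since gcd(45, 8) = 1, we get a unique residue mod 360.
    Write x = 13 + 45·t and substitute into x ≡ 6 (mod 8): 45·t ≡ 6 − 13 = -7 (mod 8).
    Reduce coefficients mod 8: 5·t ≡ 1 (mod 8).
    The inverse of 5 mod 8 is 5 (since 5·5 = 25 = 3·8 + 1), so t ≡ 5·1 = 5 ≡ 5 (mod 8).
    Then x = 13 + 45·5 = 238, valid modulo lcm(45, 8) = 360: x ≡ 238 (mod 360).
Verify: 238 mod 5 = 3 ✓, 238 mod 9 = 4 ✓, 238 mod 8 = 6 ✓.

x ≡ 238 (mod 360).


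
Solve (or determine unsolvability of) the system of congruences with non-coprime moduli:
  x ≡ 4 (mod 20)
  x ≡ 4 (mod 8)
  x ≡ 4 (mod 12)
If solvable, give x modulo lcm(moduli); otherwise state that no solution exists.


Moduli 20, 8, 12 are not pairwise coprime, so CRT works modulo lcm(m_i) when all pairwise compatibility conditions hold.
Pairwise compatibility: gcd(m_i, m_j) must divide a_i - a_j for every pair.
Merge one congruence at a time:
  Start: x ≡ 4 (mod 20).
  Combine with x ≡ 4 (mod 8): gcd(20, 8) = 4; 4 - 4 = 0, which IS divisible by 4, so compatible.
    Write x = 4 + 20·t and substitute into x ≡ 4 (mod 8): 20·t ≡ 4 − 4 = 0 (mod 8).
    Divide the congruence (and modulus) by g = 4: 5·t ≡ 0 (mod 2).
    Reduce coefficients mod 2: 1·t ≡ 0 (mod 2).
    So t ≡ 0 (mod 2).
    Then x = 4 + 20·0 = 4, valid modulo lcm(20, 8) = 40: x ≡ 4 (mod 40).
  Combine with x ≡ 4 (mod 12): gcd(40, 12) = 4; 4 - 4 = 0, which IS divisible by 4, so compatible.
    Write x = 4 + 40·t and substitute into x ≡ 4 (mod 12): 40·t ≡ 4 − 4 = 0 (mod 12).
    Divide the congruence (and modulus) by g = 4: 10·t ≡ 0 (mod 3).
    Reduce coefficients mod 3: 1·t ≡ 0 (mod 3).
    So t ≡ 0 (mod 3).
    Then x = 4 + 40·0 = 4, valid modulo lcm(40, 12) = 120: x ≡ 4 (mod 120).
Verify: 4 mod 20 = 4, 4 mod 8 = 4, 4 mod 12 = 4.

x ≡ 4 (mod 120).


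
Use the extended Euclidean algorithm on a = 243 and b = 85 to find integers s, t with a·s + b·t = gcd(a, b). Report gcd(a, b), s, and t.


Euclidean algorithm on (243, 85) — divide until remainder is 0:
  243 = 2 · 85 + 73
  85 = 1 · 73 + 12
  73 = 6 · 12 + 1
  12 = 12 · 1 + 0
gcd(243, 85) = 1.
Track Bezout coefficients alongside the remainders: start with r₀ = 243 = a·1 + b·0 (s = 1, t = 0) and r₁ = 85 = a·0 + b·1 (s = 0, t = 1); each new remainder r_{k+1} = r_{k-1} − q_k·r_k inherits s_{k+1} = s_{k-1} − q_k·s_k, t_{k+1} = t_{k-1} − q_k·t_k, so r_k = a·s_k + b·t_k at every step:
  q = 2: r = 73, s = 1 − 2·0 = 1, t = 0 − 2·1 = -2  (check: 243·1 + 85·(-2) = 73)
  q = 1: r = 12, s = 0 − 1·1 = -1, t = 1 − 1·(-2) = 3  (check: 243·(-1) + 85·3 = 12)
  q = 6: r = 1, s = 1 − 6·(-1) = 7, t = -2 − 6·3 = -20  (check: 243·7 + 85·(-20) = 1)
The row with r = 1 (the gcd) gives the Bezout coefficients s = 7, t = -20.
Result: 243 · (7) + 85 · (-20) = 1.

gcd(243, 85) = 1; s = 7, t = -20 (check: 243·7 + 85·(-20) = 1).


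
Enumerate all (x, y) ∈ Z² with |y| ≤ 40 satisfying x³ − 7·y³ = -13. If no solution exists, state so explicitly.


The equation is x³ - 7y³ = -13. For fixed y, x³ = 7·y³ − 13, so a solution requires the RHS to be a perfect cube.
Strategy: iterate y from -40 to 40, compute RHS = 7·y³ − 13, and check whether it is a (positive or negative) perfect cube.
Check small values of y:
  y = 0: RHS = -13 is not a perfect cube.
  y = 1: RHS = -6 is not a perfect cube.
  y = -1: RHS = -20 is not a perfect cube.
  y = 2: RHS = 43 is not a perfect cube.
  y = -2: RHS = -69 is not a perfect cube.
  y = 3: RHS = 176 is not a perfect cube.
  y = -3: RHS = -202 is not a perfect cube.
Continuing the search up to |y| = 40 finds no solutions either.
No (x, y) in the scanned range satisfies the equation.

No integer solutions with |y| ≤ 40.
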